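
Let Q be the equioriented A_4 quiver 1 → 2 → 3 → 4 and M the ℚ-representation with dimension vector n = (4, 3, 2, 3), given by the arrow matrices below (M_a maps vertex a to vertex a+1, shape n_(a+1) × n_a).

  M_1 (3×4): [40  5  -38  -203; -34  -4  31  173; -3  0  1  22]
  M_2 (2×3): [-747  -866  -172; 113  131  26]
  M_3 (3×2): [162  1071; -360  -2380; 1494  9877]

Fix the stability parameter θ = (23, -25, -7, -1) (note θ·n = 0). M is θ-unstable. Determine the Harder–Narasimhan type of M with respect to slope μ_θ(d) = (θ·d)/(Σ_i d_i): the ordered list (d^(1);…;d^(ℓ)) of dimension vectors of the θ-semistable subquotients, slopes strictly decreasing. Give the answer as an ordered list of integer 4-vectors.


Via rank(M_{q-1}∘⋯∘M_p): M ≅ I[1,1], I[1,2], I[1,3], I[1,4], I[4,4]^2.
μ_θ-semistable layers: μ^(1)=23; μ^(2)=-1; μ^(3)=-3

((1, 0, 0, 0); (1, 1, 0, 3); (2, 2, 2, 0))


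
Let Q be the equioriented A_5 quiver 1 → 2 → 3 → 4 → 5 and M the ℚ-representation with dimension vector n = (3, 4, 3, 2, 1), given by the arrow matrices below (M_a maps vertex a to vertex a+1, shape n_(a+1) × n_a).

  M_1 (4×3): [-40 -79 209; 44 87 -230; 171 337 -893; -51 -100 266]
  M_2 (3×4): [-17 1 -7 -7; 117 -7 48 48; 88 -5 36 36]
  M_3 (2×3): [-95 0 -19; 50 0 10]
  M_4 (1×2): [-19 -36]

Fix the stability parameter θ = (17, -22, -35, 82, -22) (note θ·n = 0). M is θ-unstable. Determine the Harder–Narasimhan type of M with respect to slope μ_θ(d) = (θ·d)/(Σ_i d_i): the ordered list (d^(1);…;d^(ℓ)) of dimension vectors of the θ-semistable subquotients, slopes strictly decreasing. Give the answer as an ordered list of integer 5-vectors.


Via rank(M_{q-1}∘⋯∘M_p): M ≅ I[1,2], I[1,3]^2, I[2,5], I[4,4].
μ_θ-semistable layers: μ^(1)=82; μ^(2)=30; μ^(3)=-5/2; μ^(4)=-40/3; μ^(5)=-57/2

((0, 0, 0, 1, 0); (0, 0, 0, 1, 1); (1, 1, 0, 0, 0); (2, 2, 2, 0, 0); (0, 1, 1, 0, 0))


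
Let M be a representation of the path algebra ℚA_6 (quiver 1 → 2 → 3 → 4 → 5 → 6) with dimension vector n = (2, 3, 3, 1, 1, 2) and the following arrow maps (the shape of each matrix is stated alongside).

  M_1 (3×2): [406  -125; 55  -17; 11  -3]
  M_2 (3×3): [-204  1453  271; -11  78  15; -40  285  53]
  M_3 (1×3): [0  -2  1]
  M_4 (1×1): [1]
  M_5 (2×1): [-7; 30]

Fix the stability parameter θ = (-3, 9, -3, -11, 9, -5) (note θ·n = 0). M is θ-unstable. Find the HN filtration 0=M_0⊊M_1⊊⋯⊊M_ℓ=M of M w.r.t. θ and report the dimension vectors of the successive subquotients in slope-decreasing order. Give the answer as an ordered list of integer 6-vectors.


Interval decomposition of M: I[1,3], I[1,6], I[2,3], I[6,6].
HN type (ℓ=5): μ^(1)=3; μ^(2)=2; μ^(3)=-5/3; μ^(4)=-3; μ^(5)=-5

((0, 2, 2, 0, 0, 0); (0, 0, 0, 0, 1, 1); (0, 1, 1, 1, 0, 0); (2, 0, 0, 0, 0, 0); (0, 0, 0, 0, 0, 1))


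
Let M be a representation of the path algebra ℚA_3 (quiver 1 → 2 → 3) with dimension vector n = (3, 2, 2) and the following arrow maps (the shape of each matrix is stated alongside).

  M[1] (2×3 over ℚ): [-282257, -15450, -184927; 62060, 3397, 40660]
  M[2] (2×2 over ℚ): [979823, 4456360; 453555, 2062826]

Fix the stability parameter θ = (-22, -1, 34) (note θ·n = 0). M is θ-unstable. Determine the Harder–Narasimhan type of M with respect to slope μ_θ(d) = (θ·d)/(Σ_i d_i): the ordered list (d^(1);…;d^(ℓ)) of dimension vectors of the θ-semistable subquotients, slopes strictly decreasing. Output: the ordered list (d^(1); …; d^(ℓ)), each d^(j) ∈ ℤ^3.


Barcode: M ≅ I[1,1], I[1,3]^2. HN layers by μ_θ (3 steps, strictly decreasing):
  μ^(1)=34; μ^(2)=-1; μ^(3)=-22

((0, 0, 2); (0, 2, 0); (3, 0, 0))


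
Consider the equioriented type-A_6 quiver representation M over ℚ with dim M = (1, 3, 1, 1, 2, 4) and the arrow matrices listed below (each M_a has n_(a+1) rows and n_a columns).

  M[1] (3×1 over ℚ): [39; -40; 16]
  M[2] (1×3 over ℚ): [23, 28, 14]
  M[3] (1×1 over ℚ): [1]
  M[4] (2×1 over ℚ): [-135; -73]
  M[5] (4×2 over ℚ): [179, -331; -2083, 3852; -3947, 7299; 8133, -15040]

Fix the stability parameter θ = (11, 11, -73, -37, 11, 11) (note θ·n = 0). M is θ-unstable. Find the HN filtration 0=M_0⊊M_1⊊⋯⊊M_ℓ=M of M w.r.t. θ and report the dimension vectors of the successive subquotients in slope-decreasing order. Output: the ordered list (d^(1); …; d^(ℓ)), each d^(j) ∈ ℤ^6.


Barcode: M ≅ I[1,6], I[2,2]^2, I[5,6], I[6,6]^2. HN layers by μ_θ (2 steps, strictly decreasing):
  μ^(1)=11; μ^(2)=-22

((0, 2, 0, 0, 2, 4); (1, 1, 1, 1, 0, 0))


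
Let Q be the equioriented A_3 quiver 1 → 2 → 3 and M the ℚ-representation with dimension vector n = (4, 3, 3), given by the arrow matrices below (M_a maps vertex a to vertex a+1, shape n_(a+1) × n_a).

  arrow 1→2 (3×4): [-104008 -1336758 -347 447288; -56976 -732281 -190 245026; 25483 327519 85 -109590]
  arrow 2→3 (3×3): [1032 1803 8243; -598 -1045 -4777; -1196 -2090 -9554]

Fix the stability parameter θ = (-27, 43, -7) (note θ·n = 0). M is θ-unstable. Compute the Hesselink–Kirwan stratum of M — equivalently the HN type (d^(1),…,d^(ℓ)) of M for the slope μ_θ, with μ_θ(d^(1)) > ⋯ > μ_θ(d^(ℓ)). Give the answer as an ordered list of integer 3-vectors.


Via rank(M_{q-1}∘⋯∘M_p): M ≅ I[1,1], I[1,2], I[1,3]^2, I[3,3].
μ_θ-semistable layers: μ^(1)=43; μ^(2)=18; μ^(3)=-7; μ^(4)=-27

((0, 1, 0); (0, 2, 2); (0, 0, 1); (4, 0, 0))


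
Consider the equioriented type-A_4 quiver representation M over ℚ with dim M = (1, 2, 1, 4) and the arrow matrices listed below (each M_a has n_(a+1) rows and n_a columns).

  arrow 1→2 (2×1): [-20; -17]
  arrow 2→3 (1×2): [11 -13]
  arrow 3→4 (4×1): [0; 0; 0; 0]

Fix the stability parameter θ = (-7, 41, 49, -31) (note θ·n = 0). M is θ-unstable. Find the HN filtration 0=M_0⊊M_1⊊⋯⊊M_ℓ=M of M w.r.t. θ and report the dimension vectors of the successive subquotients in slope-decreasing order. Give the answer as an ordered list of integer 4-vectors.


Barcode: M ≅ I[1,3], I[2,2], I[4,4]^4. HN layers by μ_θ (4 steps, strictly decreasing):
  μ^(1)=49; μ^(2)=41; μ^(3)=-7; μ^(4)=-31

((0, 0, 1, 0); (0, 2, 0, 0); (1, 0, 0, 0); (0, 0, 0, 4))


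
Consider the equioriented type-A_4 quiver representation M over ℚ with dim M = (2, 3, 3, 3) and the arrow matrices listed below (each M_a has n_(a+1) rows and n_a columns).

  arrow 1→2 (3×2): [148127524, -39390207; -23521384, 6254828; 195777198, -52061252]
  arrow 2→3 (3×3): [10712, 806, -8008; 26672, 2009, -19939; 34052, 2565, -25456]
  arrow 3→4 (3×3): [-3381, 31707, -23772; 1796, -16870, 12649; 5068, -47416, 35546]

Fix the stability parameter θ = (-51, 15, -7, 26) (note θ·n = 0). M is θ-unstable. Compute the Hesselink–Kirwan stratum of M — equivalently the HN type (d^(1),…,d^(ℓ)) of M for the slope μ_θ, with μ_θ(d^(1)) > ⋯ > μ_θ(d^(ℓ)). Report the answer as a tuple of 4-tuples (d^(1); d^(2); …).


Interval decomposition of M: I[1,2], I[1,4], I[2,4], I[3,3], I[4,4].
HN type (ℓ=5): μ^(1)=26; μ^(2)=15; μ^(3)=4; μ^(4)=-7; μ^(5)=-51

((0, 0, 0, 3); (0, 1, 0, 0); (0, 2, 2, 0); (0, 0, 1, 0); (2, 0, 0, 0))


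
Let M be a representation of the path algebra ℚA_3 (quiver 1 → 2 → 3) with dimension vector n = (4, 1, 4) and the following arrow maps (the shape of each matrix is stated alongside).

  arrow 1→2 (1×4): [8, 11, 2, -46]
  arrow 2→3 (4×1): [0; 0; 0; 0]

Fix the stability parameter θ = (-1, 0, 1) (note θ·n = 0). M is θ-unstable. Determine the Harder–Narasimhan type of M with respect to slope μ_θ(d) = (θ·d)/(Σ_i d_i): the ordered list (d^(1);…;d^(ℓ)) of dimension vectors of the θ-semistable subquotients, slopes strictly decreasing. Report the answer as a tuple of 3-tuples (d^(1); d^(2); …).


Barcode: M ≅ I[1,1]^3, I[1,2], I[3,3]^4. HN layers by μ_θ (3 steps, strictly decreasing):
  μ^(1)=1; μ^(2)=0; μ^(3)=-1

((0, 0, 4); (0, 1, 0); (4, 0, 0))


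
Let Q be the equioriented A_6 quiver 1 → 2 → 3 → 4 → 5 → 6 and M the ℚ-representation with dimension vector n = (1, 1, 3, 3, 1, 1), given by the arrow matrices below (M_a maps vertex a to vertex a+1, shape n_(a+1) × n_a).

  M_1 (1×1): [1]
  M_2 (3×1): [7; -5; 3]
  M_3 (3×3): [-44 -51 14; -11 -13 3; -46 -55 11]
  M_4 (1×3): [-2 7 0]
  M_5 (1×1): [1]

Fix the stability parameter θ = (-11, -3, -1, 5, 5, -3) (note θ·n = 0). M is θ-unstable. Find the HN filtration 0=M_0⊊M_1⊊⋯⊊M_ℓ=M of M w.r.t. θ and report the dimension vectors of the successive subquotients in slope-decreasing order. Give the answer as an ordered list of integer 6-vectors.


Via rank(M_{q-1}∘⋯∘M_p): M ≅ I[1,6], I[3,4]^2.
μ_θ-semistable layers: μ^(1)=5; μ^(2)=7/3; μ^(3)=-1; μ^(4)=-3; μ^(5)=-11

((0, 0, 0, 2, 0, 0); (0, 0, 0, 1, 1, 1); (0, 0, 3, 0, 0, 0); (0, 1, 0, 0, 0, 0); (1, 0, 0, 0, 0, 0))


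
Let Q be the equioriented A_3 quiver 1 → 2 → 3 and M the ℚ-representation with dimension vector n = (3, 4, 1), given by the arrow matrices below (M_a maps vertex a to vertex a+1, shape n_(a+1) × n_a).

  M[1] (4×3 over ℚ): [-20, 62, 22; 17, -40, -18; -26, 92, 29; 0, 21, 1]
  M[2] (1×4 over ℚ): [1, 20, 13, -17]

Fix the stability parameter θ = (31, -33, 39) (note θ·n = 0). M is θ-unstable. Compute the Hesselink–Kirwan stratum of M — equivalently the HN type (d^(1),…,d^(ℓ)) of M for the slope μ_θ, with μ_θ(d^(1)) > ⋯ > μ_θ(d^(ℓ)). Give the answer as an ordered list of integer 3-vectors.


Via rank(M_{q-1}∘⋯∘M_p): M ≅ I[1,2]^2, I[1,3], I[2,2].
μ_θ-semistable layers: μ^(1)=39; μ^(2)=-1; μ^(3)=-33

((0, 0, 1); (3, 3, 0); (0, 1, 0))


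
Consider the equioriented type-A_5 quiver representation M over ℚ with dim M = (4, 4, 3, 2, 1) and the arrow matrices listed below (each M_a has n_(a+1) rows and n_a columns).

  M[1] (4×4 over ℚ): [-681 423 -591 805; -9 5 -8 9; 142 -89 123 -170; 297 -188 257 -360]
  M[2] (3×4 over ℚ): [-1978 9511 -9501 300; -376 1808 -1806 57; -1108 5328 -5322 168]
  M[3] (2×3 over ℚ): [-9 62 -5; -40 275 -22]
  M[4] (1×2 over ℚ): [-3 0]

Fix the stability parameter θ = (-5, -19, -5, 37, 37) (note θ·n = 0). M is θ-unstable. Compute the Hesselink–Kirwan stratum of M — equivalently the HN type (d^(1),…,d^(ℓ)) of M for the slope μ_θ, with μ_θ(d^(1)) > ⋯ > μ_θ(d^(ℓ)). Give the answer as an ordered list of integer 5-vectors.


Via rank(M_{q-1}∘⋯∘M_p): M ≅ I[1,2], I[1,3], I[1,4], I[1,5].
μ_θ-semistable layers: μ^(1)=37; μ^(2)=-5; μ^(3)=-12

((0, 0, 0, 2, 1); (0, 0, 3, 0, 0); (4, 4, 0, 0, 0))


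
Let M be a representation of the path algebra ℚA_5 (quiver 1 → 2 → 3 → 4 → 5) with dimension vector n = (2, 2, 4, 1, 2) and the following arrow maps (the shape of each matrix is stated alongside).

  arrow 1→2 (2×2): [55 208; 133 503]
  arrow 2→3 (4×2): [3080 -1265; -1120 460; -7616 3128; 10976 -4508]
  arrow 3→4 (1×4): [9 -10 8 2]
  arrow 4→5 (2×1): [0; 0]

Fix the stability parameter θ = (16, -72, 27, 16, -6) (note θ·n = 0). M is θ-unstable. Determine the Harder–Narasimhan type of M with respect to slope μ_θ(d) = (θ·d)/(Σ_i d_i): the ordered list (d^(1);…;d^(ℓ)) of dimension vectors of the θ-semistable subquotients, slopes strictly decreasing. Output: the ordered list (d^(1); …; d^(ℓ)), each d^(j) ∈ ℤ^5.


Interval decomposition of M: I[1,2], I[1,4], I[3,3]^3, I[5,5]^2.
HN type (ℓ=4): μ^(1)=27; μ^(2)=43/2; μ^(3)=-6; μ^(4)=-28

((0, 0, 3, 0, 0); (0, 0, 1, 1, 0); (0, 0, 0, 0, 2); (2, 2, 0, 0, 0))


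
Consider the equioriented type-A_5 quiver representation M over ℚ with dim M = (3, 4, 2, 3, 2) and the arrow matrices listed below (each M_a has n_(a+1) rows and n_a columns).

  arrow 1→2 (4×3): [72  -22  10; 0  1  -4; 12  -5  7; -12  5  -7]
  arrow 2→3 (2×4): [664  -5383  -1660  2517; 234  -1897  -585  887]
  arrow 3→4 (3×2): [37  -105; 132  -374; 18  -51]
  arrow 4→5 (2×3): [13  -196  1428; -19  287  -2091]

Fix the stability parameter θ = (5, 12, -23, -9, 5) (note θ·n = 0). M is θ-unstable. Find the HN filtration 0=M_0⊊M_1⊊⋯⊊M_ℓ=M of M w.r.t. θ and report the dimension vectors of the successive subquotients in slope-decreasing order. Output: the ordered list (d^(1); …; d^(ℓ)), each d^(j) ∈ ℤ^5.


Barcode: M ≅ I[1,1], I[1,5]^2, I[2,2]^2, I[4,4]. HN layers by μ_θ (4 steps, strictly decreasing):
  μ^(1)=12; μ^(2)=5; μ^(3)=-15/4; μ^(4)=-9

((0, 2, 0, 0, 0); (1, 0, 0, 0, 2); (2, 2, 2, 2, 0); (0, 0, 0, 1, 0))


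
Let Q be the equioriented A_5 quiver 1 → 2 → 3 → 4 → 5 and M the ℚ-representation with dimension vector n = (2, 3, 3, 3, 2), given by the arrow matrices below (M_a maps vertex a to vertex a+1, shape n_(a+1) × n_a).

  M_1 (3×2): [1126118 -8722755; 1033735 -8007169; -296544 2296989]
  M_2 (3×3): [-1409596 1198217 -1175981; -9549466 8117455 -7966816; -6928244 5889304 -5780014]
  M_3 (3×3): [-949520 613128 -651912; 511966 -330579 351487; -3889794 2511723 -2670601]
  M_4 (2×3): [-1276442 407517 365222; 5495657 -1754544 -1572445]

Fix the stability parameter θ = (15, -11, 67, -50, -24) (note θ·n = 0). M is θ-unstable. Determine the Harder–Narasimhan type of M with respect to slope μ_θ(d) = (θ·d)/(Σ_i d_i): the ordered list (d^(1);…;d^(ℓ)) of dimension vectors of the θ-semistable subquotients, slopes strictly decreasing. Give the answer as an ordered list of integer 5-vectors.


Barcode: M ≅ I[1,3], I[1,5], I[2,2], I[3,5], I[4,4]. HN layers by μ_θ (6 steps, strictly decreasing):
  μ^(1)=67; μ^(2)=2; μ^(3)=-3/5; μ^(4)=-7/3; μ^(5)=-11; μ^(6)=-50

((0, 0, 1, 0, 0); (1, 1, 0, 0, 0); (1, 1, 1, 1, 1); (0, 0, 1, 1, 1); (0, 1, 0, 0, 0); (0, 0, 0, 1, 0))


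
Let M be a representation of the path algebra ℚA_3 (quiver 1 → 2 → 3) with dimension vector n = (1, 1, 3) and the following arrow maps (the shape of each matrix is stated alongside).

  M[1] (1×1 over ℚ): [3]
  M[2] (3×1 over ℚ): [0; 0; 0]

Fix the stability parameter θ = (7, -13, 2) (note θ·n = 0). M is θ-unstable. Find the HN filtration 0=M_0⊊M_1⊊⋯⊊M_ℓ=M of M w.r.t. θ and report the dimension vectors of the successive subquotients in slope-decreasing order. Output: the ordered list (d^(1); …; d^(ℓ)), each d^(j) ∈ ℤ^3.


Barcode: M ≅ I[1,2], I[3,3]^3. HN layers by μ_θ (2 steps, strictly decreasing):
  μ^(1)=2; μ^(2)=-3

((0, 0, 3); (1, 1, 0))


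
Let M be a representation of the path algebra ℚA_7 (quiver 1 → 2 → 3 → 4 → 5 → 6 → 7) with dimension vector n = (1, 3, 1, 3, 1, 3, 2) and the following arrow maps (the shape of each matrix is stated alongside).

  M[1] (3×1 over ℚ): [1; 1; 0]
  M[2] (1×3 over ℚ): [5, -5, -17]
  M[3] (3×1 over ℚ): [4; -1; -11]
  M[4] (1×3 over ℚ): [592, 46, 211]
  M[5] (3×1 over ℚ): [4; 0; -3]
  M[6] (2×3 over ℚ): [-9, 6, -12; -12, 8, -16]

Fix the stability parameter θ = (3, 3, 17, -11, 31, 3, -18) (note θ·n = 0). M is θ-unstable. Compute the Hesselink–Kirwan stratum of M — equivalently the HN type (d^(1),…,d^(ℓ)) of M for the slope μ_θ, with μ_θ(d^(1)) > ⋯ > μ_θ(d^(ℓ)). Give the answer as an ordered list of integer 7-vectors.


Via rank(M_{q-1}∘⋯∘M_p): M ≅ I[1,2], I[2,2], I[2,6], I[4,4]^2, I[6,6], I[6,7], I[7,7].
μ_θ-semistable layers: μ^(1)=17; μ^(2)=3; μ^(3)=-15/2; μ^(4)=-11; μ^(5)=-18

((0, 0, 0, 0, 1, 1, 0); (1, 3, 1, 1, 0, 1, 0); (0, 0, 0, 0, 0, 1, 1); (0, 0, 0, 2, 0, 0, 0); (0, 0, 0, 0, 0, 0, 1))


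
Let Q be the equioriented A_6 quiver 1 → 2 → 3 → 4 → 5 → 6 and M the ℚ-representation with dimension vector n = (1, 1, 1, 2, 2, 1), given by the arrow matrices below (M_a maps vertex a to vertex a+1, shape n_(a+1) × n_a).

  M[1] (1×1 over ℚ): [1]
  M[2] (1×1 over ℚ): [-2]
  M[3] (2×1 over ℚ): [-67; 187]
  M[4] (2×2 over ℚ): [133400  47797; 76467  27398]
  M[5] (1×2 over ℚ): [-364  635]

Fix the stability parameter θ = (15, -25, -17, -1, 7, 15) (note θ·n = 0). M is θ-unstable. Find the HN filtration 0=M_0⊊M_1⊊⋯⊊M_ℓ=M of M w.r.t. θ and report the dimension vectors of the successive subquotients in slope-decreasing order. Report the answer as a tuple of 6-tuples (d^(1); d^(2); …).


Barcode: M ≅ I[1,6], I[4,5]. HN layers by μ_θ (4 steps, strictly decreasing):
  μ^(1)=15; μ^(2)=7; μ^(3)=-1; μ^(4)=-9

((0, 0, 0, 0, 0, 1); (0, 0, 0, 0, 2, 0); (0, 0, 0, 2, 0, 0); (1, 1, 1, 0, 0, 0))


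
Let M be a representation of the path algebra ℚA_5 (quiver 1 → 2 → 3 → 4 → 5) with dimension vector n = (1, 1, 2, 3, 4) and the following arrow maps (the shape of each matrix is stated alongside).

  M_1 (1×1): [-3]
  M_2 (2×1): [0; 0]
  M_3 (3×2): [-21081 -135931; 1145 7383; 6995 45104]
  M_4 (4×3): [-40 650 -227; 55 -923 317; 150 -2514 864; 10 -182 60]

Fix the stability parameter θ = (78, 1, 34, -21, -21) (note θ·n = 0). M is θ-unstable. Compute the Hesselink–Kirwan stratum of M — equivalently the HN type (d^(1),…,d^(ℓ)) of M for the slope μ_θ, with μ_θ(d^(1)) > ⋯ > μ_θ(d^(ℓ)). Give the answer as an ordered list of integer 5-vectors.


Via rank(M_{q-1}∘⋯∘M_p): M ≅ I[1,2], I[3,4], I[3,5], I[4,5], I[5,5]^2.
μ_θ-semistable layers: μ^(1)=79/2; μ^(2)=13/2; μ^(3)=-8/3; μ^(4)=-21

((1, 1, 0, 0, 0); (0, 0, 1, 1, 0); (0, 0, 1, 1, 1); (0, 0, 0, 1, 3))


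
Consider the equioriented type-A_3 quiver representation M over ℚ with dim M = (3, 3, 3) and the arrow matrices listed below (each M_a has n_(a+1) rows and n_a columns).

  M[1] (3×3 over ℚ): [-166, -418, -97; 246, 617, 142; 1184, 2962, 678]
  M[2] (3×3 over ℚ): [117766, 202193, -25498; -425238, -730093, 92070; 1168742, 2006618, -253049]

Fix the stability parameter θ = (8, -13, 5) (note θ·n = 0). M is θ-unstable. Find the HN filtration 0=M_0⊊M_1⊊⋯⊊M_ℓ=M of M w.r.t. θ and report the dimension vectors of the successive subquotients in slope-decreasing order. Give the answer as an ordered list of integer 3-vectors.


Interval decomposition of M: I[1,1], I[1,2], I[1,3], I[2,3], I[3,3].
HN type (ℓ=4): μ^(1)=8; μ^(2)=5; μ^(3)=-5/2; μ^(4)=-13

((1, 0, 0); (0, 0, 3); (2, 2, 0); (0, 1, 0))


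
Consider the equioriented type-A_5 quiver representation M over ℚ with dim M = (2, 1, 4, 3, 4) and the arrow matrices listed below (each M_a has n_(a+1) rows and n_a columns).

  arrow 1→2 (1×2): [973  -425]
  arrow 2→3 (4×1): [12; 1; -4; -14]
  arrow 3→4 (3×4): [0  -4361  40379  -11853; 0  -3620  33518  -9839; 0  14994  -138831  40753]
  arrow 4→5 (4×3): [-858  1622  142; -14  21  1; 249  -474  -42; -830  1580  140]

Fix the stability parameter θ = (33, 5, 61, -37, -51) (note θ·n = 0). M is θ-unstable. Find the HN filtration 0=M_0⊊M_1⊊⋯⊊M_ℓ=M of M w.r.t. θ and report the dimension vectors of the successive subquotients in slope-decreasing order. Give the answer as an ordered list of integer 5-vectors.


Barcode: M ≅ I[1,1], I[1,5], I[3,3], I[3,4], I[3,5], I[5,5]^2. HN layers by μ_θ (6 steps, strictly decreasing):
  μ^(1)=61; μ^(2)=33; μ^(3)=12; μ^(4)=11/5; μ^(5)=-9; μ^(6)=-51

((0, 0, 1, 0, 0); (1, 0, 0, 0, 0); (0, 0, 1, 1, 0); (1, 1, 1, 1, 1); (0, 0, 1, 1, 1); (0, 0, 0, 0, 2))


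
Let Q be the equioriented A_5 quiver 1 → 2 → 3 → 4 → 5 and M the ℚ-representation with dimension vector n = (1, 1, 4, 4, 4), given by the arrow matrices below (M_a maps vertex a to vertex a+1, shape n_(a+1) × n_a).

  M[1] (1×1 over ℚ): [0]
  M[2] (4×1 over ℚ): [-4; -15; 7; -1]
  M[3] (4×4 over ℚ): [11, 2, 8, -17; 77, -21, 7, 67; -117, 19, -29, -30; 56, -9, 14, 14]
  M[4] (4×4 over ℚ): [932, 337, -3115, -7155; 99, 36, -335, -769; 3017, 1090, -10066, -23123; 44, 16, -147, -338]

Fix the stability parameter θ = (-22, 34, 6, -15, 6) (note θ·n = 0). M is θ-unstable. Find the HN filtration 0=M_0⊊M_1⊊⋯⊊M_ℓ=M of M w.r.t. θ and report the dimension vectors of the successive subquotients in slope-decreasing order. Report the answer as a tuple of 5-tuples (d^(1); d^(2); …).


Via rank(M_{q-1}∘⋯∘M_p): M ≅ I[1,1], I[2,5], I[3,4], I[3,5]^2, I[5,5].
μ_θ-semistable layers: μ^(1)=31/4; μ^(2)=6; μ^(3)=-9/2; μ^(4)=-22

((0, 1, 1, 1, 1); (0, 0, 0, 0, 3); (0, 0, 3, 3, 0); (1, 0, 0, 0, 0))


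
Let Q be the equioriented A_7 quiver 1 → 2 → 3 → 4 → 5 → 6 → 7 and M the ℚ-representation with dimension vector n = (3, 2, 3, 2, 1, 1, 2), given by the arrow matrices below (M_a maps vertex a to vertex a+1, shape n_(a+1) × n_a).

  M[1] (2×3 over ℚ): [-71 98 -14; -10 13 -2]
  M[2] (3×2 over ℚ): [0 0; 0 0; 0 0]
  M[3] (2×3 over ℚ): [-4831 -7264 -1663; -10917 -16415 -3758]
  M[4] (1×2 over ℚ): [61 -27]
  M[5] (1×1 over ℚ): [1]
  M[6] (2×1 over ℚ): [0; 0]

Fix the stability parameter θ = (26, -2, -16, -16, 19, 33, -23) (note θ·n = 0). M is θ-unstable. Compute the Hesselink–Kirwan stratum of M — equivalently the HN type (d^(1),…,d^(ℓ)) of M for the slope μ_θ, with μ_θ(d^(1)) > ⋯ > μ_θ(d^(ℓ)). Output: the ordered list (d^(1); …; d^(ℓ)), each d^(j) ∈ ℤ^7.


Barcode: M ≅ I[1,1], I[1,2]^2, I[3,3], I[3,4], I[3,6], I[7,7]^2. HN layers by μ_θ (6 steps, strictly decreasing):
  μ^(1)=33; μ^(2)=26; μ^(3)=19; μ^(4)=12; μ^(5)=-16; μ^(6)=-23

((0, 0, 0, 0, 0, 1, 0); (1, 0, 0, 0, 0, 0, 0); (0, 0, 0, 0, 1, 0, 0); (2, 2, 0, 0, 0, 0, 0); (0, 0, 3, 2, 0, 0, 0); (0, 0, 0, 0, 0, 0, 2))


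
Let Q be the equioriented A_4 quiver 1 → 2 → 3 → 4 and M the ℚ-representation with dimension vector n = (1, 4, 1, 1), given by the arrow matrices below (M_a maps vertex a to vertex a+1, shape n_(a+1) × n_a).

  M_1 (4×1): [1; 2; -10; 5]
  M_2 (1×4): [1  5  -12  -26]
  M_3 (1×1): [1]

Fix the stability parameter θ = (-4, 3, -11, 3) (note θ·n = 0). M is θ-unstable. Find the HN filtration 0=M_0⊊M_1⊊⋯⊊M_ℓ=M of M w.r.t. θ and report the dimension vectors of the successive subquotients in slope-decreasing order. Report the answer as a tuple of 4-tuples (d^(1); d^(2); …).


Interval decomposition of M: I[1,4], I[2,2]^3.
HN type (ℓ=2): μ^(1)=3; μ^(2)=-4

((0, 3, 0, 1); (1, 1, 1, 0))


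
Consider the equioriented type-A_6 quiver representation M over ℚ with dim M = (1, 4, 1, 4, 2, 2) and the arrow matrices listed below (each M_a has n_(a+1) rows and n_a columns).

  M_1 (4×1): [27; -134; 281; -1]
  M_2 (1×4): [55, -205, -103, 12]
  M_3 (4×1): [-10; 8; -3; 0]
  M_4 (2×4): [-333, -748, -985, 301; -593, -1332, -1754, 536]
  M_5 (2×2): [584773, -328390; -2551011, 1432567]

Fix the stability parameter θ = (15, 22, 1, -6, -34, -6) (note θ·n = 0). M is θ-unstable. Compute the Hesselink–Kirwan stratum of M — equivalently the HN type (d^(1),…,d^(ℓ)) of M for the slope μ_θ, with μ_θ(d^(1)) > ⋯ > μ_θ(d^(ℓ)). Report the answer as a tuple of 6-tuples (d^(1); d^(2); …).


Via rank(M_{q-1}∘⋯∘M_p): M ≅ I[1,2], I[2,2]^2, I[2,6], I[4,4]^2, I[4,6].
μ_θ-semistable layers: μ^(1)=22; μ^(2)=15; μ^(3)=-23/5; μ^(4)=-6; μ^(5)=-20

((0, 3, 0, 0, 0, 0); (1, 0, 0, 0, 0, 0); (0, 1, 1, 1, 1, 1); (0, 0, 0, 2, 0, 1); (0, 0, 0, 1, 1, 0))


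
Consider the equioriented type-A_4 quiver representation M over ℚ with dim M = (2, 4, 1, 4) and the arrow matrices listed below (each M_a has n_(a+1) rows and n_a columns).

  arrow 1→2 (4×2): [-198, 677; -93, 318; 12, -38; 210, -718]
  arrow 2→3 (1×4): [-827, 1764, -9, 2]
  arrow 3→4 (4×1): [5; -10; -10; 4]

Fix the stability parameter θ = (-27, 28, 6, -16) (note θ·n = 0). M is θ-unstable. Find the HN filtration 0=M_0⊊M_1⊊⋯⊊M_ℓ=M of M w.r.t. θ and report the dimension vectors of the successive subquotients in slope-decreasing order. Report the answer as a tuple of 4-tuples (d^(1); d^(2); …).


Barcode: M ≅ I[1,2], I[1,4], I[2,2]^2, I[4,4]^3. HN layers by μ_θ (4 steps, strictly decreasing):
  μ^(1)=28; μ^(2)=6; μ^(3)=-16; μ^(4)=-27

((0, 3, 0, 0); (0, 1, 1, 1); (0, 0, 0, 3); (2, 0, 0, 0))


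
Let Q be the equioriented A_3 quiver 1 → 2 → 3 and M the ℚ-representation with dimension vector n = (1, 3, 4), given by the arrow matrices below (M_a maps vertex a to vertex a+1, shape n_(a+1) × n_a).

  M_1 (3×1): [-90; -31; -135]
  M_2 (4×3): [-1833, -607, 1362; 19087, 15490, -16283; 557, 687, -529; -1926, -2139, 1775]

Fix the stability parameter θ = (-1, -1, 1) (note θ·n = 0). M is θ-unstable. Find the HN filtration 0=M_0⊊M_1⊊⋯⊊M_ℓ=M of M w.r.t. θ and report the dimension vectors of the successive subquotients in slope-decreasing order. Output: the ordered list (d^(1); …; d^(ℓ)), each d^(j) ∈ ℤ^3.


Via rank(M_{q-1}∘⋯∘M_p): M ≅ I[1,3], I[2,3]^2, I[3,3].
μ_θ-semistable layers: μ^(1)=1; μ^(2)=-1

((0, 0, 4); (1, 3, 0))


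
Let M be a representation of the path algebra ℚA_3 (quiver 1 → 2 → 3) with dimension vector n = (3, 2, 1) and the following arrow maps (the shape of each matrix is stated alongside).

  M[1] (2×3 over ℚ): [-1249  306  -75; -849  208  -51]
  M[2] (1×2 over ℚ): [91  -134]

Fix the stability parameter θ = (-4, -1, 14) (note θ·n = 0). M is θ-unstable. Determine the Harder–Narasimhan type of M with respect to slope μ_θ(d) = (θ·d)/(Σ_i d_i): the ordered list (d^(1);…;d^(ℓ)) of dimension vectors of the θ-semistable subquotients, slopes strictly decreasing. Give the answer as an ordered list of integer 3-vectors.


Interval decomposition of M: I[1,1], I[1,2], I[1,3].
HN type (ℓ=3): μ^(1)=14; μ^(2)=-1; μ^(3)=-4

((0, 0, 1); (0, 2, 0); (3, 0, 0))


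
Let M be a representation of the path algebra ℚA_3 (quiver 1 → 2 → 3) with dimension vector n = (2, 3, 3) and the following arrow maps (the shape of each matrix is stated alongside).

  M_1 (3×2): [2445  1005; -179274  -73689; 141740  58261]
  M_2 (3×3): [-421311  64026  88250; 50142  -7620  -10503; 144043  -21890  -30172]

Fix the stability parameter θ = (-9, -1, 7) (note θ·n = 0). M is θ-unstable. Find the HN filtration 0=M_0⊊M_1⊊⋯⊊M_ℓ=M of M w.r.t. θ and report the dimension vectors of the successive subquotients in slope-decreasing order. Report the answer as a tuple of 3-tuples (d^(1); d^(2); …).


Barcode: M ≅ I[1,3]^2, I[2,2], I[3,3]. HN layers by μ_θ (3 steps, strictly decreasing):
  μ^(1)=7; μ^(2)=-1; μ^(3)=-9

((0, 0, 3); (0, 3, 0); (2, 0, 0))


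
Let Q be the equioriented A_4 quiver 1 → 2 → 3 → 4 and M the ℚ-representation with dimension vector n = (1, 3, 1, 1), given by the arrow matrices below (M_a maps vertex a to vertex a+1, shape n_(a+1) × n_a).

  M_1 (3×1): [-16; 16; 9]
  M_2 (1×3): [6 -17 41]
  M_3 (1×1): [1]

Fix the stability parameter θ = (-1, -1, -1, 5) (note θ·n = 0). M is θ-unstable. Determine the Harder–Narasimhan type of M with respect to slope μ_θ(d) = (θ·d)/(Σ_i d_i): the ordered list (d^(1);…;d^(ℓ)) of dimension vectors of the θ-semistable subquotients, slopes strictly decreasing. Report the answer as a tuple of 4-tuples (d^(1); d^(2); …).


Interval decomposition of M: I[1,4], I[2,2]^2.
HN type (ℓ=2): μ^(1)=5; μ^(2)=-1

((0, 0, 0, 1); (1, 3, 1, 0))


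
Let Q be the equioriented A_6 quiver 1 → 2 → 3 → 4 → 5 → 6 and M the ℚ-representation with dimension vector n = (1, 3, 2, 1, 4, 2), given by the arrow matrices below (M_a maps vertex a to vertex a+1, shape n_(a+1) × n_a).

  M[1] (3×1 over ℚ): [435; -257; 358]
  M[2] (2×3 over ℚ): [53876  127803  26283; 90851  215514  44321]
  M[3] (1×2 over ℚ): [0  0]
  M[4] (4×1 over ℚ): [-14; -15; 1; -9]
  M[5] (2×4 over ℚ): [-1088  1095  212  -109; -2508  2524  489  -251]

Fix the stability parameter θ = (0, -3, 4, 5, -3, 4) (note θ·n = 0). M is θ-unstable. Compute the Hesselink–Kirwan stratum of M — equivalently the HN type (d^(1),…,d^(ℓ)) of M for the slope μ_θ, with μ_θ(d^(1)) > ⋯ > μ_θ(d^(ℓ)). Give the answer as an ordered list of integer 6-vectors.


Interval decomposition of M: I[1,3], I[2,2], I[2,3], I[4,5], I[5,5], I[5,6]^2.
HN type (ℓ=4): μ^(1)=4; μ^(2)=1; μ^(3)=-3/2; μ^(4)=-3

((0, 0, 2, 0, 0, 2); (0, 0, 0, 1, 1, 0); (1, 1, 0, 0, 0, 0); (0, 2, 0, 0, 3, 0))


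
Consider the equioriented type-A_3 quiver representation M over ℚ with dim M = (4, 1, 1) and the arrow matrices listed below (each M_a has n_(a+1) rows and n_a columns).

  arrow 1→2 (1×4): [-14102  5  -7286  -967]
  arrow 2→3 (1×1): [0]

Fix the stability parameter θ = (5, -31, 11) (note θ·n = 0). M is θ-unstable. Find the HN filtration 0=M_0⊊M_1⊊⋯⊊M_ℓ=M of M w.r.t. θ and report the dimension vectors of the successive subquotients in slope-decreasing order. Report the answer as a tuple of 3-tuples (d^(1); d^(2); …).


Interval decomposition of M: I[1,1]^3, I[1,2], I[3,3].
HN type (ℓ=3): μ^(1)=11; μ^(2)=5; μ^(3)=-13

((0, 0, 1); (3, 0, 0); (1, 1, 0))


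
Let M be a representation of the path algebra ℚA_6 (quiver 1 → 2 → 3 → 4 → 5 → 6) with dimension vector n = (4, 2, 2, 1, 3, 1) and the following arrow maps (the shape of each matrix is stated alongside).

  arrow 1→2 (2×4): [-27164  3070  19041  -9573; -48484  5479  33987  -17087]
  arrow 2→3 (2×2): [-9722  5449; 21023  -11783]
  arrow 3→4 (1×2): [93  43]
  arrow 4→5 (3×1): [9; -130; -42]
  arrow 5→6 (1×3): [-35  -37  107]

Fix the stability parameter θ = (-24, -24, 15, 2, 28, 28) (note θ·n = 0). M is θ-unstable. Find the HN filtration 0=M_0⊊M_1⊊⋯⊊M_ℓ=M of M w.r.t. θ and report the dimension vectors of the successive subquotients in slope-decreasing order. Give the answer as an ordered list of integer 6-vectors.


Barcode: M ≅ I[1,1]^2, I[1,3], I[1,6], I[5,5]^2. HN layers by μ_θ (4 steps, strictly decreasing):
  μ^(1)=28; μ^(2)=15; μ^(3)=17/2; μ^(4)=-24

((0, 0, 0, 0, 3, 1); (0, 0, 1, 0, 0, 0); (0, 0, 1, 1, 0, 0); (4, 2, 0, 0, 0, 0))


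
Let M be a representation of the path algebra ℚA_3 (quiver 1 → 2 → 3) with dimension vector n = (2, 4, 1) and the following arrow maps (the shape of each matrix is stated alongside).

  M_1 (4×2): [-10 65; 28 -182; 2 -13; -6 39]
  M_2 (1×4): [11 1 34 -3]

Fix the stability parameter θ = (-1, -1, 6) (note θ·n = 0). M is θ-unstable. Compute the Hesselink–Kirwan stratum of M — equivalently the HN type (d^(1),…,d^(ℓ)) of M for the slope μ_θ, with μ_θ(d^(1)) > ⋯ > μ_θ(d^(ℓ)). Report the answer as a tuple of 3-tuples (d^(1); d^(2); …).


Interval decomposition of M: I[1,1], I[1,3], I[2,2]^3.
HN type (ℓ=2): μ^(1)=6; μ^(2)=-1

((0, 0, 1); (2, 4, 0))


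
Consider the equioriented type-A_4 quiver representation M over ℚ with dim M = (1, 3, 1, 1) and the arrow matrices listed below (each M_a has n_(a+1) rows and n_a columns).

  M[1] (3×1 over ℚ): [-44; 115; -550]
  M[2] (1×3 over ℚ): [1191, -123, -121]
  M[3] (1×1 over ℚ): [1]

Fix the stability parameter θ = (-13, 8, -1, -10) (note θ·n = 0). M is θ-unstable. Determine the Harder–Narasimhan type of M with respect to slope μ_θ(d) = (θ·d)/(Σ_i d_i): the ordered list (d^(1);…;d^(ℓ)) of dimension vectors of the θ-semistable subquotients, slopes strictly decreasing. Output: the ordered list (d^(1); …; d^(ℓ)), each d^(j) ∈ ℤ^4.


Interval decomposition of M: I[1,4], I[2,2]^2.
HN type (ℓ=3): μ^(1)=8; μ^(2)=-1; μ^(3)=-13

((0, 2, 0, 0); (0, 1, 1, 1); (1, 0, 0, 0))


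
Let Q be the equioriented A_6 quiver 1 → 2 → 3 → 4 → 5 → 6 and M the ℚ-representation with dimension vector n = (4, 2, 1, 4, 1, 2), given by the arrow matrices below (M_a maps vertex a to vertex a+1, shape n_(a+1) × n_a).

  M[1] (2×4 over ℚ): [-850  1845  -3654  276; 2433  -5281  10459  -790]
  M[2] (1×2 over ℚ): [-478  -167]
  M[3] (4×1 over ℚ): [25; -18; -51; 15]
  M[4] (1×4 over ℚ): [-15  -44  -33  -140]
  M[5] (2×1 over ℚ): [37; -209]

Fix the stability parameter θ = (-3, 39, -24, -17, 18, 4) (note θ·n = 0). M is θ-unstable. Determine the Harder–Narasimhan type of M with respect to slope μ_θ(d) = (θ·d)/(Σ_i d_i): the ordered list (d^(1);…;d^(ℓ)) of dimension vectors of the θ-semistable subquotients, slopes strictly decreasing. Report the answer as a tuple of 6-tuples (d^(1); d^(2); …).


Via rank(M_{q-1}∘⋯∘M_p): M ≅ I[1,1]^2, I[1,2], I[1,4], I[4,4]^2, I[4,6], I[6,6].
μ_θ-semistable layers: μ^(1)=39; μ^(2)=11; μ^(3)=4; μ^(4)=-2/3; μ^(5)=-3; μ^(6)=-17

((0, 1, 0, 0, 0, 0); (0, 0, 0, 0, 1, 1); (0, 0, 0, 0, 0, 1); (0, 1, 1, 1, 0, 0); (4, 0, 0, 0, 0, 0); (0, 0, 0, 3, 0, 0))


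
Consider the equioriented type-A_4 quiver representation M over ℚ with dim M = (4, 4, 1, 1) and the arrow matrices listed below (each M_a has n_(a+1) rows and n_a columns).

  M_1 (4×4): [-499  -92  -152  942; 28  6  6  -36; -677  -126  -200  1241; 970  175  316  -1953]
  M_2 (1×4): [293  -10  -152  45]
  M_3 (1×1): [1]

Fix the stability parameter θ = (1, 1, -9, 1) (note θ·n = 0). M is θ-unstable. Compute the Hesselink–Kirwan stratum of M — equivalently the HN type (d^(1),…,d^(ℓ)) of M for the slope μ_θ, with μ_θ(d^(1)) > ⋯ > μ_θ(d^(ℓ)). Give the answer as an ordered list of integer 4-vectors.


Barcode: M ≅ I[1,2]^3, I[1,4]. HN layers by μ_θ (2 steps, strictly decreasing):
  μ^(1)=1; μ^(2)=-7/3

((3, 3, 0, 1); (1, 1, 1, 0))


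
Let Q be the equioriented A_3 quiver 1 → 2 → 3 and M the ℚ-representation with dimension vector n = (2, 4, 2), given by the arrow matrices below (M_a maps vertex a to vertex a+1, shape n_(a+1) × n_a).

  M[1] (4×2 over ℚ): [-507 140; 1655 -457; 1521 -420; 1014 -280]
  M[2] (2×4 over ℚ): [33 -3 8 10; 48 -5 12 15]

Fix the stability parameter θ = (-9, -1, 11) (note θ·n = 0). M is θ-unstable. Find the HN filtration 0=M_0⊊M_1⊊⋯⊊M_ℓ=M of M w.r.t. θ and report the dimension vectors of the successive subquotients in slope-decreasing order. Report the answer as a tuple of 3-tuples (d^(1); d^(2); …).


Barcode: M ≅ I[1,3]^2, I[2,2]^2. HN layers by μ_θ (3 steps, strictly decreasing):
  μ^(1)=11; μ^(2)=-1; μ^(3)=-9

((0, 0, 2); (0, 4, 0); (2, 0, 0))


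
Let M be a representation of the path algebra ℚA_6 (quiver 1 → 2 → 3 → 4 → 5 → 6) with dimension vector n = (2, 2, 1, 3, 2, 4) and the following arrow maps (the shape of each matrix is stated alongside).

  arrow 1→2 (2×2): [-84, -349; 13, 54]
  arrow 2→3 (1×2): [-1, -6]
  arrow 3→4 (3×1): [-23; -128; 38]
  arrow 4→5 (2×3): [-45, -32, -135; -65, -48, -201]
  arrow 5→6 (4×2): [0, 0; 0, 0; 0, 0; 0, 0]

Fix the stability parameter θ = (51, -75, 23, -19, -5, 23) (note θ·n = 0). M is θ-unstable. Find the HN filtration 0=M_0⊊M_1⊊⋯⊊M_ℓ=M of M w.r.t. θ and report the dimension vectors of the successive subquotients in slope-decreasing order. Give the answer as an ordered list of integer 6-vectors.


Interval decomposition of M: I[1,2], I[1,5], I[4,4], I[4,5], I[6,6]^4.
HN type (ℓ=5): μ^(1)=23; μ^(2)=-1/3; μ^(3)=-5; μ^(4)=-12; μ^(5)=-19

((0, 0, 0, 0, 0, 4); (0, 0, 1, 1, 1, 0); (0, 0, 0, 0, 1, 0); (2, 2, 0, 0, 0, 0); (0, 0, 0, 2, 0, 0))


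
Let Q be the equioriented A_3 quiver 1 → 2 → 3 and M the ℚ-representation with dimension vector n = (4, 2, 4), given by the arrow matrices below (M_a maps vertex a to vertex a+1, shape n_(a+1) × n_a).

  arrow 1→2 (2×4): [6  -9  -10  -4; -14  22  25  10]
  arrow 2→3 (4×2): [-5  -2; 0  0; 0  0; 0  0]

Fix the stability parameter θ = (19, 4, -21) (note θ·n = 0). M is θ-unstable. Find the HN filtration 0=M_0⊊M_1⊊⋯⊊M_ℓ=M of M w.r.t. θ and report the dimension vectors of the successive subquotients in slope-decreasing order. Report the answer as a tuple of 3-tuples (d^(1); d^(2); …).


Interval decomposition of M: I[1,1]^2, I[1,2], I[1,3], I[3,3]^3.
HN type (ℓ=4): μ^(1)=19; μ^(2)=23/2; μ^(3)=2/3; μ^(4)=-21

((2, 0, 0); (1, 1, 0); (1, 1, 1); (0, 0, 3))


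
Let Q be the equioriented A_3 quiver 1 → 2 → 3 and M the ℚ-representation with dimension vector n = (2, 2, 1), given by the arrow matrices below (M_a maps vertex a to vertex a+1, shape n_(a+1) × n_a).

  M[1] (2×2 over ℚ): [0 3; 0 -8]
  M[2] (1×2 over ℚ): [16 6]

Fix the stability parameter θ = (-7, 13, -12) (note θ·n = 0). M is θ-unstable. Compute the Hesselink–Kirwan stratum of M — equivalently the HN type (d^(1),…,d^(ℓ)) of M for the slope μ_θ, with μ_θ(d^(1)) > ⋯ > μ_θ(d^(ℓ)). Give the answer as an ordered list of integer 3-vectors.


Interval decomposition of M: I[1,1], I[1,2], I[2,3].
HN type (ℓ=3): μ^(1)=13; μ^(2)=1/2; μ^(3)=-7

((0, 1, 0); (0, 1, 1); (2, 0, 0))


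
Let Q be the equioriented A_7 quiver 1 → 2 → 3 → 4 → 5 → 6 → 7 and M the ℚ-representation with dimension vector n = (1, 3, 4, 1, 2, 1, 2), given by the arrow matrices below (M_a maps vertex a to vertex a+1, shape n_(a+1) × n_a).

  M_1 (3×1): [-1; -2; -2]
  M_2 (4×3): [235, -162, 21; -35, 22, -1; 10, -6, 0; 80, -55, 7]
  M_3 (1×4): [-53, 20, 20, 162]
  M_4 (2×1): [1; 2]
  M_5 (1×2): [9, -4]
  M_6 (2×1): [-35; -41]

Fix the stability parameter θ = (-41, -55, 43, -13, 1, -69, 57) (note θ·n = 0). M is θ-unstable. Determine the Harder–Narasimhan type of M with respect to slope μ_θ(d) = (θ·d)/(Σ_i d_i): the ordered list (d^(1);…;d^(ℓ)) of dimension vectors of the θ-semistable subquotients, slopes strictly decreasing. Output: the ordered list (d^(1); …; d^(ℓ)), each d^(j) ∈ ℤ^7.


Interval decomposition of M: I[1,7], I[2,2], I[2,3], I[3,3]^2, I[5,5], I[7,7].
HN type (ℓ=6): μ^(1)=57; μ^(2)=43; μ^(3)=1; μ^(4)=-19/2; μ^(5)=-48; μ^(6)=-55

((0, 0, 0, 0, 0, 0, 2); (0, 0, 3, 0, 0, 0, 0); (0, 0, 0, 0, 1, 0, 0); (0, 0, 1, 1, 1, 1, 0); (1, 1, 0, 0, 0, 0, 0); (0, 2, 0, 0, 0, 0, 0))


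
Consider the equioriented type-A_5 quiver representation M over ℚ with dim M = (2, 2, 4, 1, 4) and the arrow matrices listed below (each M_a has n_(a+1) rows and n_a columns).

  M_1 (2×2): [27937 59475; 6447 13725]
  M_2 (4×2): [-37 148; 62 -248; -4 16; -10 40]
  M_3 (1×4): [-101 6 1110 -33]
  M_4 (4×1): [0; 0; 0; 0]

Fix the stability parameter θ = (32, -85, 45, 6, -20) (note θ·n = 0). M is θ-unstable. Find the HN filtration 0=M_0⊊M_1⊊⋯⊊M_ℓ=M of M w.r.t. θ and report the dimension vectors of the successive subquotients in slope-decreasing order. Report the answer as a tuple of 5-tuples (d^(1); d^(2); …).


Interval decomposition of M: I[1,1], I[1,4], I[2,2], I[3,3]^3, I[5,5]^4.
HN type (ℓ=6): μ^(1)=45; μ^(2)=32; μ^(3)=51/2; μ^(4)=-20; μ^(5)=-53/2; μ^(6)=-85

((0, 0, 3, 0, 0); (1, 0, 0, 0, 0); (0, 0, 1, 1, 0); (0, 0, 0, 0, 4); (1, 1, 0, 0, 0); (0, 1, 0, 0, 0))


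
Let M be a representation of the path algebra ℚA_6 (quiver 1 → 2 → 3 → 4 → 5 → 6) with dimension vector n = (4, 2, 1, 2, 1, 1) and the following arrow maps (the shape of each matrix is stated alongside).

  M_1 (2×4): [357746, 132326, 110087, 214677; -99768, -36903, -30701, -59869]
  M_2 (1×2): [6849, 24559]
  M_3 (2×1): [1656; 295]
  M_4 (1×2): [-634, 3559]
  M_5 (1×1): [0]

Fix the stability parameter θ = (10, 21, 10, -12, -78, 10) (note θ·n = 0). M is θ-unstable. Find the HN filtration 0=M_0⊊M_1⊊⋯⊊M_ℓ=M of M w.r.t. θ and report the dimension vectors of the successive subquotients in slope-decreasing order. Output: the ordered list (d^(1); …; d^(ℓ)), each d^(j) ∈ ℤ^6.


Barcode: M ≅ I[1,1]^2, I[1,2], I[1,5], I[4,4], I[6,6]. HN layers by μ_θ (4 steps, strictly decreasing):
  μ^(1)=21; μ^(2)=10; μ^(3)=-49/5; μ^(4)=-12

((0, 1, 0, 0, 0, 0); (3, 0, 0, 0, 0, 1); (1, 1, 1, 1, 1, 0); (0, 0, 0, 1, 0, 0))


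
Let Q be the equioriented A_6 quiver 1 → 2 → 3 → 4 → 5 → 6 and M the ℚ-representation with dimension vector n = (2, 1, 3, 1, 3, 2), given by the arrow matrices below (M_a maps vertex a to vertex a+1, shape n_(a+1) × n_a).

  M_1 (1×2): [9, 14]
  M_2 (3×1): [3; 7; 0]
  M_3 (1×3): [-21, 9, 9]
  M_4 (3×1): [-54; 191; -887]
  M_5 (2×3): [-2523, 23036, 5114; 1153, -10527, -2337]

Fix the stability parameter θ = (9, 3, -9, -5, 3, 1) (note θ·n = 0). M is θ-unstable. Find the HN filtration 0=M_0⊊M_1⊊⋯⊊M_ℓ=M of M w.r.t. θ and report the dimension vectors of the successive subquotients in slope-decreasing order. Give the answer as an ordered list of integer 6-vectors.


Interval decomposition of M: I[1,1], I[1,3], I[3,3], I[3,5], I[5,6]^2.
HN type (ℓ=6): μ^(1)=9; μ^(2)=3; μ^(3)=2; μ^(4)=1; μ^(5)=-5; μ^(6)=-9

((1, 0, 0, 0, 0, 0); (0, 0, 0, 0, 1, 0); (0, 0, 0, 0, 2, 2); (1, 1, 1, 0, 0, 0); (0, 0, 0, 1, 0, 0); (0, 0, 2, 0, 0, 0))
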